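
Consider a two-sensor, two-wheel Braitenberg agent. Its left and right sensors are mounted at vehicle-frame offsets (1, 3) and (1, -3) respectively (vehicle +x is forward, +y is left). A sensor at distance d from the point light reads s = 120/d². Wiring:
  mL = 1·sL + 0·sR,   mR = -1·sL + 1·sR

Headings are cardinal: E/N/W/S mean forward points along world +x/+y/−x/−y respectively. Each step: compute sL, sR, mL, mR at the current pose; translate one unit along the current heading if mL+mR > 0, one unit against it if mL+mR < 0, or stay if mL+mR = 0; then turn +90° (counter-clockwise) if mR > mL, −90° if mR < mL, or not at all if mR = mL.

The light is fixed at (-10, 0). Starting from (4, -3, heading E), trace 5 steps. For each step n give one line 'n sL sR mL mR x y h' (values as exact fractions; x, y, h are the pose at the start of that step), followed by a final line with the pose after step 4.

n=0: pose=(4,-3,E); sL=8/15, sR=40/87; mL=8/15, mR=-32/435; mL+mR=40/87 → advance +1; mR−mL=-88/145 → turn -1·90°
n=1: pose=(5,-3,S); sL=6/17, sR=3/4; mL=6/17, mR=27/68; mL+mR=3/4 → advance +1; mR−mL=3/68 → turn +1·90°
n=2: pose=(5,-4,E); sL=120/257, sR=24/61; mL=120/257, mR=-1152/15677; mL+mR=24/61 → advance +1; mR−mL=-8472/15677 → turn -1·90°
n=3: pose=(6,-4,S); sL=60/193, sR=60/97; mL=60/193, mR=5760/18721; mL+mR=60/97 → advance +1; mR−mL=-60/18721 → turn -1·90°
n=4: pose=(6,-5,W); sL=120/289, sR=120/229; mL=120/289, mR=7200/66181; mL+mR=120/229 → advance +1; mR−mL=-20280/66181 → turn -1·90°

0 8/15 40/87 8/15 -32/435 4 -3 E
1 6/17 3/4 6/17 27/68 5 -3 S
2 120/257 24/61 120/257 -1152/15677 5 -4 E
3 60/193 60/97 60/193 5760/18721 6 -4 S
4 120/289 120/229 120/289 7200/66181 6 -5 W
final 5 -5 N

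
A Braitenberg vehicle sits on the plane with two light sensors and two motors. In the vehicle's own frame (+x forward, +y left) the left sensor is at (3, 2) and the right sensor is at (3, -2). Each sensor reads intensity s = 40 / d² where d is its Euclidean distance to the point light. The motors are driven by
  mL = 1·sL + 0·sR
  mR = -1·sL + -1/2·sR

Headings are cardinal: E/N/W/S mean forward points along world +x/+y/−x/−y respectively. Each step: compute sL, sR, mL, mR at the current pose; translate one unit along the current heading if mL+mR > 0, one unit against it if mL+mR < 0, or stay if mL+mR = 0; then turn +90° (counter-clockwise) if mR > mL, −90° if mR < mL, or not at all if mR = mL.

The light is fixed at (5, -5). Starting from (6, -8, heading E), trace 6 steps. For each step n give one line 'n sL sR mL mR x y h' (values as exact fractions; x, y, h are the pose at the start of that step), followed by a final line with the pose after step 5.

0 40/17 40/41 40/17 -1980/697 6 -8 E
1 1 1 1 -3/2 5 -8 S
2 8/5 40/9 8/5 -172/45 5 -7 W
3 20 4 20 -22 6 -7 N
4 40/17 40/41 40/17 -1980/697 6 -8 E
5 1 1 1 -3/2 5 -8 S
final 5 -7 W

n=0: pose=(6,-8,E); sL=40/17, sR=40/41; mL=40/17, mR=-1980/697; mL+mR=-20/41 → advance -1; mR−mL=-3620/697 → turn -1·90°
n=1: pose=(5,-8,S); sL=1, sR=1; mL=1, mR=-3/2; mL+mR=-1/2 → advance -1; mR−mL=-5/2 → turn -1·90°
n=2: pose=(5,-7,W); sL=8/5, sR=40/9; mL=8/5, mR=-172/45; mL+mR=-20/9 → advance -1; mR−mL=-244/45 → turn -1·90°
n=3: pose=(6,-7,N); sL=20, sR=4; mL=20, mR=-22; mL+mR=-2 → advance -1; mR−mL=-42 → turn -1·90°
n=4: pose=(6,-8,E); sL=40/17, sR=40/41; mL=40/17, mR=-1980/697; mL+mR=-20/41 → advance -1; mR−mL=-3620/697 → turn -1·90°
n=5: pose=(5,-8,S); sL=1, sR=1; mL=1, mR=-3/2; mL+mR=-1/2 → advance -1; mR−mL=-5/2 → turn -1·90°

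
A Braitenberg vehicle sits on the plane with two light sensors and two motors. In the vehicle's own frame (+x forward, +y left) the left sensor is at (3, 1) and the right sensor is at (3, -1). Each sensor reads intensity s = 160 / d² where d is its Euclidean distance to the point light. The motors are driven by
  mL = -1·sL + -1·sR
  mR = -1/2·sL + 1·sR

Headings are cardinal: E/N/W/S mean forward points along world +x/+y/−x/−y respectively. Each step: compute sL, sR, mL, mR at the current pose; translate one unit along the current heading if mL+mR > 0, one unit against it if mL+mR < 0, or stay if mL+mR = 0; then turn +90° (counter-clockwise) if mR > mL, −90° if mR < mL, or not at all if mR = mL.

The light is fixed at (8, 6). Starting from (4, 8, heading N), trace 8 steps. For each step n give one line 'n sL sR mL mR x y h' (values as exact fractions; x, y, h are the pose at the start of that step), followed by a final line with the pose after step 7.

n=0: pose=(4,8,N); sL=16/5, sR=80/17; mL=-672/85, mR=264/85; mL+mR=-24/5 → advance -1; mR−mL=936/85 → turn +1·90°
n=1: pose=(4,7,W); sL=160/49, sR=160/53; mL=-16320/2597, mR=3600/2597; mL+mR=-240/49 → advance -1; mR−mL=19920/2597 → turn +1·90°
n=2: pose=(5,7,S); sL=20, sR=8; mL=-28, mR=-2; mL+mR=-30 → advance -1; mR−mL=26 → turn +1·90°
n=3: pose=(5,8,E); sL=160/9, sR=160; mL=-1600/9, mR=1360/9; mL+mR=-80/3 → advance -1; mR−mL=2960/9 → turn +1·90°
n=4: pose=(4,8,N); sL=16/5, sR=80/17; mL=-672/85, mR=264/85; mL+mR=-24/5 → advance -1; mR−mL=936/85 → turn +1·90°
n=5: pose=(4,7,W); sL=160/49, sR=160/53; mL=-16320/2597, mR=3600/2597; mL+mR=-240/49 → advance -1; mR−mL=19920/2597 → turn +1·90°
n=6: pose=(5,7,S); sL=20, sR=8; mL=-28, mR=-2; mL+mR=-30 → advance -1; mR−mL=26 → turn +1·90°
n=7: pose=(5,8,E); sL=160/9, sR=160; mL=-1600/9, mR=1360/9; mL+mR=-80/3 → advance -1; mR−mL=2960/9 → turn +1·90°

0 16/5 80/17 -672/85 264/85 4 8 N
1 160/49 160/53 -16320/2597 3600/2597 4 7 W
2 20 8 -28 -2 5 7 S
3 160/9 160 -1600/9 1360/9 5 8 E
4 16/5 80/17 -672/85 264/85 4 8 N
5 160/49 160/53 -16320/2597 3600/2597 4 7 W
6 20 8 -28 -2 5 7 S
7 160/9 160 -1600/9 1360/9 5 8 E
final 4 8 N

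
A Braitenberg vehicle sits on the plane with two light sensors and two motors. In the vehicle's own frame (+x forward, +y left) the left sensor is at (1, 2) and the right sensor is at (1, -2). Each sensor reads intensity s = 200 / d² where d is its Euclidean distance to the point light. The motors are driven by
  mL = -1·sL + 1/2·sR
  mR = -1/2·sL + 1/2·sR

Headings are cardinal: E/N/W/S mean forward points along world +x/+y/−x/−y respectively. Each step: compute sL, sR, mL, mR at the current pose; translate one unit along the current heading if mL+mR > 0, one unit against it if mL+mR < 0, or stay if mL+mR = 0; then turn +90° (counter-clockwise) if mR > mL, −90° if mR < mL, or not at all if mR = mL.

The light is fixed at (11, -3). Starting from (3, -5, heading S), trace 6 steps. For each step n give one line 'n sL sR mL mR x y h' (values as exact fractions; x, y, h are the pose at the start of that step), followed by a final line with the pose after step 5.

0 40/9 200/109 -3460/981 -1280/981 3 -5 S
1 4 100/29 -66/29 -8/29 3 -4 E
2 200/121 200/49 2300/5929 7200/5929 2 -4 N
3 25/13 25/13 -25/26 0 2 -3 W
4 200/37 200/101 -16500/3737 -6400/3737 3 -3 S
5 100/29 4 -42/29 8/29 3 -2 E
final 2 -2 N

n=0: pose=(3,-5,S); sL=40/9, sR=200/109; mL=-3460/981, mR=-1280/981; mL+mR=-1580/327 → advance -1; mR−mL=20/9 → turn +1·90°
n=1: pose=(3,-4,E); sL=4, sR=100/29; mL=-66/29, mR=-8/29; mL+mR=-74/29 → advance -1; mR−mL=2 → turn +1·90°
n=2: pose=(2,-4,N); sL=200/121, sR=200/49; mL=2300/5929, mR=7200/5929; mL+mR=9500/5929 → advance +1; mR−mL=100/121 → turn +1·90°
n=3: pose=(2,-3,W); sL=25/13, sR=25/13; mL=-25/26, mR=0; mL+mR=-25/26 → advance -1; mR−mL=25/26 → turn +1·90°
n=4: pose=(3,-3,S); sL=200/37, sR=200/101; mL=-16500/3737, mR=-6400/3737; mL+mR=-22900/3737 → advance -1; mR−mL=100/37 → turn +1·90°
n=5: pose=(3,-2,E); sL=100/29, sR=4; mL=-42/29, mR=8/29; mL+mR=-34/29 → advance -1; mR−mL=50/29 → turn +1·90°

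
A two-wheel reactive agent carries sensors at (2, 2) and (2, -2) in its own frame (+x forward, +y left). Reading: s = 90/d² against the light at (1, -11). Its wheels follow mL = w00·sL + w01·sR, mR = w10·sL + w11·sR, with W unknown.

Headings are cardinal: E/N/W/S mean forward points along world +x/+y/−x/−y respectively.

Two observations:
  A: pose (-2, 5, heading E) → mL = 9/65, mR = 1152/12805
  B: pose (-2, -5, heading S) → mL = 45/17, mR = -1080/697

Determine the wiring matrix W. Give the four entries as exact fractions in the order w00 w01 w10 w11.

obs A: pose=(-2,5,E) → sL=18/65, sR=90/197, mL=9/65, mR=1152/12805
obs B: pose=(-2,-5,S) → sL=90/17, sR=90/41, mL=45/17, mR=-1080/697
sensor matrix S = [[18/65, 90/197], [90/17, 90/41]]; det S = -3232224/1785017
solve [mL_A; mL_B] = S·[w00; w01] and [mR_A; mR_B] = S·[w10; w11]:
  w00 = 1/2, w01 = 0, w10 = -1/2, w11 = 1/2

1/2 0 -1/2 1/2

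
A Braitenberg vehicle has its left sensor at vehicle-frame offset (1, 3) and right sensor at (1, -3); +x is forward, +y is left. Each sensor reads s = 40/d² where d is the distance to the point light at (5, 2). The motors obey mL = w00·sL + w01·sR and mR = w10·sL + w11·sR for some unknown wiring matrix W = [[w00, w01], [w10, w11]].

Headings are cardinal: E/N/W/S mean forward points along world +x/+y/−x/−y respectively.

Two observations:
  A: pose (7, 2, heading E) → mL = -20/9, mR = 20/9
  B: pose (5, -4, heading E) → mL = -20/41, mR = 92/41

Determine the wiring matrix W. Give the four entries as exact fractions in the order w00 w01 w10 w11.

0 -1 1/2 1/2

obs A: pose=(7,2,E) → sL=20/9, sR=20/9, mL=-20/9, mR=20/9
obs B: pose=(5,-4,E) → sL=4, sR=20/41, mL=-20/41, mR=92/41
sensor matrix S = [[20/9, 20/9], [4, 20/41]]; det S = -320/41
solve [mL_A; mL_B] = S·[w00; w01] and [mR_A; mR_B] = S·[w10; w11]:
  w00 = 0, w01 = -1, w10 = 1/2, w11 = 1/2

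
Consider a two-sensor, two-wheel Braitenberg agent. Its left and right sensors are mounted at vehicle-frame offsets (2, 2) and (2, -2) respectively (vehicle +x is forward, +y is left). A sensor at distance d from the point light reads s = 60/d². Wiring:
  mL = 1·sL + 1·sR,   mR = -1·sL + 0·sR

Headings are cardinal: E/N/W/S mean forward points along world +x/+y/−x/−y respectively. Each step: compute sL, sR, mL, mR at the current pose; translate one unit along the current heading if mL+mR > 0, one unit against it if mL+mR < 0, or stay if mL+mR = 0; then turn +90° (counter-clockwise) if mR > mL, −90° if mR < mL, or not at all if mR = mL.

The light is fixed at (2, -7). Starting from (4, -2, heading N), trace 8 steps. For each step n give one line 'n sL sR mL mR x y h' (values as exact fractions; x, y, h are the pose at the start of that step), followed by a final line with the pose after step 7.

n=0: pose=(4,-2,N); sL=60/49, sR=12/13; mL=1368/637, mR=-60/49; mL+mR=12/13 → advance +1; mR−mL=-2148/637 → turn -1·90°
n=1: pose=(4,-1,E); sL=3/4, sR=15/8; mL=21/8, mR=-3/4; mL+mR=15/8 → advance +1; mR−mL=-27/8 → turn -1·90°
n=2: pose=(5,-1,S); sL=60/41, sR=60/17; mL=3480/697, mR=-60/41; mL+mR=60/17 → advance +1; mR−mL=-4500/697 → turn -1·90°
n=3: pose=(5,-2,W); sL=6, sR=6/5; mL=36/5, mR=-6; mL+mR=6/5 → advance +1; mR−mL=-66/5 → turn -1·90°
n=4: pose=(4,-2,N); sL=60/49, sR=12/13; mL=1368/637, mR=-60/49; mL+mR=12/13 → advance +1; mR−mL=-2148/637 → turn -1·90°
n=5: pose=(4,-1,E); sL=3/4, sR=15/8; mL=21/8, mR=-3/4; mL+mR=15/8 → advance +1; mR−mL=-27/8 → turn -1·90°
n=6: pose=(5,-1,S); sL=60/41, sR=60/17; mL=3480/697, mR=-60/41; mL+mR=60/17 → advance +1; mR−mL=-4500/697 → turn -1·90°
n=7: pose=(5,-2,W); sL=6, sR=6/5; mL=36/5, mR=-6; mL+mR=6/5 → advance +1; mR−mL=-66/5 → turn -1·90°

0 60/49 12/13 1368/637 -60/49 4 -2 N
1 3/4 15/8 21/8 -3/4 4 -1 E
2 60/41 60/17 3480/697 -60/41 5 -1 S
3 6 6/5 36/5 -6 5 -2 W
4 60/49 12/13 1368/637 -60/49 4 -2 N
5 3/4 15/8 21/8 -3/4 4 -1 E
6 60/41 60/17 3480/697 -60/41 5 -1 S
7 6 6/5 36/5 -6 5 -2 W
final 4 -2 N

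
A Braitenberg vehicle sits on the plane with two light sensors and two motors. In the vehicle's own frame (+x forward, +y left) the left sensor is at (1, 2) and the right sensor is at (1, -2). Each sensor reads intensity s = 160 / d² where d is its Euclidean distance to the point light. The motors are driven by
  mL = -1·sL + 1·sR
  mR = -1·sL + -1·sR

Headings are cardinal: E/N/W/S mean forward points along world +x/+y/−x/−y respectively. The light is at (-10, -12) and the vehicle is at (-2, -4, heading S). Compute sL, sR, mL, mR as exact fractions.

160/149 32/17 2048/2533 -7488/2533

left sensor world pos  = (0, -5); dL² = 149
right sensor world pos = (-4, -5); dR² = 85
sL = 160/149 = 160/149
sR = 160/85 = 32/17
mL = -1·sL + 1·sR = 2048/2533
mR = -1·sL + -1·sR = -7488/2533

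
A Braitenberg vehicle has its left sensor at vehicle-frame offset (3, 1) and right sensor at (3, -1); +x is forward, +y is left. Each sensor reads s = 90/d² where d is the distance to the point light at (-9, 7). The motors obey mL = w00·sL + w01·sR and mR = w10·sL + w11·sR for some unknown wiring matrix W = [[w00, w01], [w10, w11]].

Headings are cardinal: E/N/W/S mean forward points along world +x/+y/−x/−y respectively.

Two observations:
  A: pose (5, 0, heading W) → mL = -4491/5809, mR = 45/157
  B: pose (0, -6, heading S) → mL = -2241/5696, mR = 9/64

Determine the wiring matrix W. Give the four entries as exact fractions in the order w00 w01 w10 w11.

obs A: pose=(5,0,W) → sL=18/37, sR=90/157, mL=-4491/5809, mR=45/157
obs B: pose=(0,-6,S) → sL=45/178, sR=9/32, mL=-2241/5696, mR=9/64
sensor matrix S = [[18/37, 90/157], [45/178, 9/32]]; det S = -66987/8272016
solve [mL_A; mL_B] = S·[w00; w01] and [mR_A; mR_B] = S·[w10; w11]:
  w00 = -1, w01 = -1/2, w10 = 0, w11 = 1/2

-1 -1/2 0 1/2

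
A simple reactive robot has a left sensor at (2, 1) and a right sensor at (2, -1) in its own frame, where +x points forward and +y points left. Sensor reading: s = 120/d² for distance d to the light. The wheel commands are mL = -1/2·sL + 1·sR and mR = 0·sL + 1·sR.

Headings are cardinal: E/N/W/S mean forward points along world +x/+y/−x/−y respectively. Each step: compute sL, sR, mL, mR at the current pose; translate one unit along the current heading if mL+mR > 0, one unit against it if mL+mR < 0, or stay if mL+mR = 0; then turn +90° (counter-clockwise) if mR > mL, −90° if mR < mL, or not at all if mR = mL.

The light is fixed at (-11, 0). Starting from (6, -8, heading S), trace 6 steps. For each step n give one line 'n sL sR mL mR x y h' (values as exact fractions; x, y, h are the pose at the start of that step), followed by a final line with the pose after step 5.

n=0: pose=(6,-8,S); sL=15/53, sR=30/89; mL=1845/9434, mR=30/89; mL+mR=5025/9434 → advance +1; mR−mL=15/106 → turn +1·90°
n=1: pose=(6,-9,E); sL=24/85, sR=120/461; mL=4668/39185, mR=120/461; mL+mR=14868/39185 → advance +1; mR−mL=12/85 → turn +1·90°
n=2: pose=(7,-9,N); sL=60/169, sR=12/41; mL=798/6929, mR=12/41; mL+mR=2826/6929 → advance +1; mR−mL=30/169 → turn +1·90°
n=3: pose=(7,-8,W); sL=120/337, sR=24/61; mL=4428/20557, mR=24/61; mL+mR=12516/20557 → advance +1; mR−mL=60/337 → turn +1·90°
n=4: pose=(6,-8,S); sL=15/53, sR=30/89; mL=1845/9434, mR=30/89; mL+mR=5025/9434 → advance +1; mR−mL=15/106 → turn +1·90°
n=5: pose=(6,-9,E); sL=24/85, sR=120/461; mL=4668/39185, mR=120/461; mL+mR=14868/39185 → advance +1; mR−mL=12/85 → turn +1·90°

0 15/53 30/89 1845/9434 30/89 6 -8 S
1 24/85 120/461 4668/39185 120/461 6 -9 E
2 60/169 12/41 798/6929 12/41 7 -9 N
3 120/337 24/61 4428/20557 24/61 7 -8 W
4 15/53 30/89 1845/9434 30/89 6 -8 S
5 24/85 120/461 4668/39185 120/461 6 -9 E
final 7 -9 N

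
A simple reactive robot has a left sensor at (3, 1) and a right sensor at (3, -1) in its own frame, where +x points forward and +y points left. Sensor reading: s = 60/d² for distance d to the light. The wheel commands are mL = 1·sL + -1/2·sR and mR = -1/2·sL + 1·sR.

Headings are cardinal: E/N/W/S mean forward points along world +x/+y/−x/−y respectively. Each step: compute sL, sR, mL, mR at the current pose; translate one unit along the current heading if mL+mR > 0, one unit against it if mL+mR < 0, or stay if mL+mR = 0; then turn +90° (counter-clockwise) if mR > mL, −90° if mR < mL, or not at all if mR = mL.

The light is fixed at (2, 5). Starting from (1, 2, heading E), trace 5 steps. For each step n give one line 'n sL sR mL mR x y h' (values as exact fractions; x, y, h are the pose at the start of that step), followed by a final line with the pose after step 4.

n=0: pose=(1,2,E); sL=15/2, sR=3; mL=6, mR=-3/4; mL+mR=21/4 → advance +1; mR−mL=-27/4 → turn -1·90°
n=1: pose=(2,2,S); sL=60/37, sR=60/37; mL=30/37, mR=30/37; mL+mR=60/37 → advance +1; mR−mL=0 → turn +0·90°
n=2: pose=(2,1,S); sL=6/5, sR=6/5; mL=3/5, mR=3/5; mL+mR=6/5 → advance +1; mR−mL=0 → turn +0·90°
n=3: pose=(2,0,S); sL=12/13, sR=12/13; mL=6/13, mR=6/13; mL+mR=12/13 → advance +1; mR−mL=0 → turn +0·90°
n=4: pose=(2,-1,S); sL=30/41, sR=30/41; mL=15/41, mR=15/41; mL+mR=30/41 → advance +1; mR−mL=0 → turn +0·90°

0 15/2 3 6 -3/4 1 2 E
1 60/37 60/37 30/37 30/37 2 2 S
2 6/5 6/5 3/5 3/5 2 1 S
3 12/13 12/13 6/13 6/13 2 0 S
4 30/41 30/41 15/41 15/41 2 -1 S
final 2 -2 S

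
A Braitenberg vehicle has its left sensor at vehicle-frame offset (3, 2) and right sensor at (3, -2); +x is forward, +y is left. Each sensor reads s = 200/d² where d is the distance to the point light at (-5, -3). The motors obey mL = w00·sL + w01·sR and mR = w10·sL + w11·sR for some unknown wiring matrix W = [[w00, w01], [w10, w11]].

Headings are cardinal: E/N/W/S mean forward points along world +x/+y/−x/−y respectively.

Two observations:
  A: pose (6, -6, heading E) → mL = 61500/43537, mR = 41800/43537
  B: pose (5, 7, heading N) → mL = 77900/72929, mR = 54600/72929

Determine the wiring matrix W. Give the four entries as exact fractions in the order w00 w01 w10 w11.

obs A: pose=(6,-6,E) → sL=200/197, sR=200/221, mL=61500/43537, mR=41800/43537
obs B: pose=(5,7,N) → sL=200/233, sR=200/313, mL=77900/72929, mR=54600/72929
sensor matrix S = [[200/197, 200/221], [200/233, 200/313]]; det S = -406720000/3175109873
solve [mL_A; mL_B] = S·[w00; w01] and [mR_A; mR_B] = S·[w10; w11]:
  w00 = 1/2, w01 = 1, w10 = 1/2, w11 = 1/2

1/2 1 1/2 1/2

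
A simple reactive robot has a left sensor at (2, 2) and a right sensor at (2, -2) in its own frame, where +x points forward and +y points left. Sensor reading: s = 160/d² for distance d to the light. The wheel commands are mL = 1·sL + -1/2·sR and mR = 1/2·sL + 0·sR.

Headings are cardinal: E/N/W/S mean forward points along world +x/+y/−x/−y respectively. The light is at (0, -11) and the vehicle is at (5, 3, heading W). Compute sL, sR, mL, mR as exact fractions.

left sensor world pos  = (3, 1); dL² = 153
right sensor world pos = (3, 5); dR² = 265
sL = 160/153 = 160/153
sR = 160/265 = 32/53
mL = 1·sL + -1/2·sR = 6032/8109
mR = 1/2·sL + 0·sR = 80/153

160/153 32/53 6032/8109 80/153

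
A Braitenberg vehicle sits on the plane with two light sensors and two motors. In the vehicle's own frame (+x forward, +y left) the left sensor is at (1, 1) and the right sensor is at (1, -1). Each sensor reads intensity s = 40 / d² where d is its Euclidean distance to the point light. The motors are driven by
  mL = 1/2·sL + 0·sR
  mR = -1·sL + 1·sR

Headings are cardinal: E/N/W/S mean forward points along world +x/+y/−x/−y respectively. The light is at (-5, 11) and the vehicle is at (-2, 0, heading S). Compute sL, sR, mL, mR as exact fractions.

1/4 10/37 1/8 3/148

left sensor world pos  = (-1, -1); dL² = 160
right sensor world pos = (-3, -1); dR² = 148
sL = 40/160 = 1/4
sR = 40/148 = 10/37
mL = 1/2·sL + 0·sR = 1/8
mR = -1·sL + 1·sR = 3/148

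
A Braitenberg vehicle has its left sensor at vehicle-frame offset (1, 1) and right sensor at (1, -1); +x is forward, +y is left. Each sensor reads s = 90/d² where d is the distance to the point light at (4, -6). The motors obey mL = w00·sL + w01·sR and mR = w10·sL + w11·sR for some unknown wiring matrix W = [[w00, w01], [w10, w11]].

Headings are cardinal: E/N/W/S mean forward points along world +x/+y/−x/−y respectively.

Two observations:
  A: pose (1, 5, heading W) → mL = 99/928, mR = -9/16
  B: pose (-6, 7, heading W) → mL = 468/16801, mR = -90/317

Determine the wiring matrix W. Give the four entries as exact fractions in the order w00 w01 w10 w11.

1/2 -1/2 0 -1

obs A: pose=(1,5,W) → sL=45/58, sR=9/16, mL=99/928, mR=-9/16
obs B: pose=(-6,7,W) → sL=18/53, sR=90/317, mL=468/16801, mR=-90/317
sensor matrix S = [[45/58, 9/16], [18/53, 90/317]]; det S = 113967/3897832
solve [mL_A; mL_B] = S·[w00; w01] and [mR_A; mR_B] = S·[w10; w11]:
  w00 = 1/2, w01 = -1/2, w10 = 0, w11 = -1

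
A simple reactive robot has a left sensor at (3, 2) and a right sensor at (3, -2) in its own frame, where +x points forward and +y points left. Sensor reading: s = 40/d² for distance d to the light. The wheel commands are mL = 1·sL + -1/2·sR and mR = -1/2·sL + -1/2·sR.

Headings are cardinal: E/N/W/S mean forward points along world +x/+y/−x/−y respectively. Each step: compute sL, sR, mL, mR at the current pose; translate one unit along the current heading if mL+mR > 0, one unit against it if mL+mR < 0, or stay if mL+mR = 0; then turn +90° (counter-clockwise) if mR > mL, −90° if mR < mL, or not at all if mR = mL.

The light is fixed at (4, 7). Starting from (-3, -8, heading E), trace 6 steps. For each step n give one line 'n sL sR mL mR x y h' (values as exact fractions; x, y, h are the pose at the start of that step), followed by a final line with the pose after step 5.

0 8/37 8/61 340/2257 -392/2257 -3 -8 E
1 1/9 5/53 61/954 -49/477 -4 -8 S
2 40/377 8/53 612/19981 -2568/19981 -4 -7 W
3 20/101 20/73 450/7373 -1740/7373 -3 -7 N
4 8/37 8/61 340/2257 -392/2257 -3 -8 E
5 1/9 5/53 61/954 -49/477 -4 -8 S
final -4 -7 W

n=0: pose=(-3,-8,E); sL=8/37, sR=8/61; mL=340/2257, mR=-392/2257; mL+mR=-52/2257 → advance -1; mR−mL=-12/37 → turn -1·90°
n=1: pose=(-4,-8,S); sL=1/9, sR=5/53; mL=61/954, mR=-49/477; mL+mR=-37/954 → advance -1; mR−mL=-1/6 → turn -1·90°
n=2: pose=(-4,-7,W); sL=40/377, sR=8/53; mL=612/19981, mR=-2568/19981; mL+mR=-1956/19981 → advance -1; mR−mL=-60/377 → turn -1·90°
n=3: pose=(-3,-7,N); sL=20/101, sR=20/73; mL=450/7373, mR=-1740/7373; mL+mR=-1290/7373 → advance -1; mR−mL=-30/101 → turn -1·90°
n=4: pose=(-3,-8,E); sL=8/37, sR=8/61; mL=340/2257, mR=-392/2257; mL+mR=-52/2257 → advance -1; mR−mL=-12/37 → turn -1·90°
n=5: pose=(-4,-8,S); sL=1/9, sR=5/53; mL=61/954, mR=-49/477; mL+mR=-37/954 → advance -1; mR−mL=-1/6 → turn -1·90°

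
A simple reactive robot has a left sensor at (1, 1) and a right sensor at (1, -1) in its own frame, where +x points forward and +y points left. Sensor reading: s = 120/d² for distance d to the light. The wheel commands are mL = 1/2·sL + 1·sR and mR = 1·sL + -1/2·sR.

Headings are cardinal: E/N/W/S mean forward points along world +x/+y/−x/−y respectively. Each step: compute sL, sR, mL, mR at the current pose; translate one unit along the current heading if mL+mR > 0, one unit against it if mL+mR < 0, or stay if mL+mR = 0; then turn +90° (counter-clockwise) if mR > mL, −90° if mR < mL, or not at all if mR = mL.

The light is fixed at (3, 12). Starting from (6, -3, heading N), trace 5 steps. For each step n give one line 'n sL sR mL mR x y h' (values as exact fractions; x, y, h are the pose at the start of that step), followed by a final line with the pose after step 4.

n=0: pose=(6,-3,N); sL=3/5, sR=30/53; mL=459/530, mR=84/265; mL+mR=627/530 → advance +1; mR−mL=-291/530 → turn -1·90°
n=1: pose=(6,-2,E); sL=24/37, sR=120/241; mL=7332/8917, mR=3564/8917; mL+mR=10896/8917 → advance +1; mR−mL=-3768/8917 → turn -1·90°
n=2: pose=(7,-2,S); sL=12/25, sR=20/39; mL=734/975, mR=218/975; mL+mR=952/975 → advance +1; mR−mL=-172/325 → turn -1·90°
n=3: pose=(7,-3,W); sL=24/53, sR=24/41; mL=1764/2173, mR=348/2173; mL+mR=2112/2173 → advance +1; mR−mL=-1416/2173 → turn -1·90°
n=4: pose=(6,-3,N); sL=3/5, sR=30/53; mL=459/530, mR=84/265; mL+mR=627/530 → advance +1; mR−mL=-291/530 → turn -1·90°

0 3/5 30/53 459/530 84/265 6 -3 N
1 24/37 120/241 7332/8917 3564/8917 6 -2 E
2 12/25 20/39 734/975 218/975 7 -2 S
3 24/53 24/41 1764/2173 348/2173 7 -3 W
4 3/5 30/53 459/530 84/265 6 -3 N
final 6 -2 E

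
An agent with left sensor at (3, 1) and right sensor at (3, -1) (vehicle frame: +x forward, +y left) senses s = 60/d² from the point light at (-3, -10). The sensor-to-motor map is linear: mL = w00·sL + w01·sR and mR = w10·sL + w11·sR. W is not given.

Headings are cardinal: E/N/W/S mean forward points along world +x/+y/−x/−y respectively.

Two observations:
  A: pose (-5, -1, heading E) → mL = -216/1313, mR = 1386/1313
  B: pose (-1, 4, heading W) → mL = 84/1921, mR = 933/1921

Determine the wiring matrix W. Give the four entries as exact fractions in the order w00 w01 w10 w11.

1/2 -1/2 1 1/2

obs A: pose=(-5,-1,E) → sL=60/101, sR=12/13, mL=-216/1313, mR=1386/1313
obs B: pose=(-1,4,W) → sL=6/17, sR=30/113, mL=84/1921, mR=933/1921
sensor matrix S = [[60/101, 12/13], [6/17, 30/113]]; det S = -423936/2522273
solve [mL_A; mL_B] = S·[w00; w01] and [mR_A; mR_B] = S·[w10; w11]:
  w00 = 1/2, w01 = -1/2, w10 = 1, w11 = 1/2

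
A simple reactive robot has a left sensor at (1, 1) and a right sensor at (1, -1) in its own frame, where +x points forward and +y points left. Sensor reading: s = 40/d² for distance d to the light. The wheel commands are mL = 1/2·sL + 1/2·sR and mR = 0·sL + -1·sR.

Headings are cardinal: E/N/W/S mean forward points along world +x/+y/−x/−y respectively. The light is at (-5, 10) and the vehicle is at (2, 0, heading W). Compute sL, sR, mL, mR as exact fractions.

left sensor world pos  = (1, -1); dL² = 157
right sensor world pos = (1, 1); dR² = 117
sL = 40/157 = 40/157
sR = 40/117 = 40/117
mL = 1/2·sL + 1/2·sR = 5480/18369
mR = 0·sL + -1·sR = -40/117

40/157 40/117 5480/18369 -40/117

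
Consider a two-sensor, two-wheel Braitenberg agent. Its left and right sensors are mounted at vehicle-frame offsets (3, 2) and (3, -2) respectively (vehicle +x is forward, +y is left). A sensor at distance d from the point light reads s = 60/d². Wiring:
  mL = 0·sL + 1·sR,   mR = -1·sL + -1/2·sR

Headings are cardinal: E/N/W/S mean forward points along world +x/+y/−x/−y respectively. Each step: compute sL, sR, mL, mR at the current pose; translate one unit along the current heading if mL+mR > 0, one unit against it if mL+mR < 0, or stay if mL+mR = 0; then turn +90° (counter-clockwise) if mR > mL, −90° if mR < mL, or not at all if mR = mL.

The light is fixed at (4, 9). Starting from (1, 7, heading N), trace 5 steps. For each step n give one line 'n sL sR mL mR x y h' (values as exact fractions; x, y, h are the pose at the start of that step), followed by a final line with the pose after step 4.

n=0: pose=(1,7,N); sL=30/13, sR=30; mL=30, mR=-225/13; mL+mR=165/13 → advance +1; mR−mL=-615/13 → turn -1·90°
n=1: pose=(1,8,E); sL=60, sR=20/3; mL=20/3, mR=-190/3; mL+mR=-170/3 → advance -1; mR−mL=-70 → turn -1·90°
n=2: pose=(0,8,S); sL=3, sR=15/13; mL=15/13, mR=-93/26; mL+mR=-63/26 → advance -1; mR−mL=-123/26 → turn -1·90°
n=3: pose=(0,9,W); sL=60/53, sR=60/53; mL=60/53, mR=-90/53; mL+mR=-30/53 → advance -1; mR−mL=-150/53 → turn -1·90°
n=4: pose=(1,9,N); sL=30/17, sR=6; mL=6, mR=-81/17; mL+mR=21/17 → advance +1; mR−mL=-183/17 → turn -1·90°

0 30/13 30 30 -225/13 1 7 N
1 60 20/3 20/3 -190/3 1 8 E
2 3 15/13 15/13 -93/26 0 8 S
3 60/53 60/53 60/53 -90/53 0 9 W
4 30/17 6 6 -81/17 1 9 N
final 1 10 E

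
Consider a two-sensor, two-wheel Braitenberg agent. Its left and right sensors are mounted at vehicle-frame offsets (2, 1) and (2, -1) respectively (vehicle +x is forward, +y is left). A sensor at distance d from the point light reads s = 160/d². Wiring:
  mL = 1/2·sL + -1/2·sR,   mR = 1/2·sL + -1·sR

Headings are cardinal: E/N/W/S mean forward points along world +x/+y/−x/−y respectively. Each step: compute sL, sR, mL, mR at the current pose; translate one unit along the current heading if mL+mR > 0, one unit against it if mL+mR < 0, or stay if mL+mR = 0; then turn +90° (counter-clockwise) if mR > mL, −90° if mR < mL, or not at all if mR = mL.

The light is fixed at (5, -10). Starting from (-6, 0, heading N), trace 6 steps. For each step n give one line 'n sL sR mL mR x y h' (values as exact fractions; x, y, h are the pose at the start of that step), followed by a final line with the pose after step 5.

0 5/9 40/61 -55/1098 -415/1098 -6 0 N
1 160/181 32/29 -576/5249 -3472/5249 -6 -1 E
2 16/17 80/109 192/1853 -488/1853 -7 -1 S
3 160/277 160/317 3200/87809 -18960/87809 -7 0 W
4 5/9 40/61 -55/1098 -415/1098 -6 0 N
5 160/181 32/29 -576/5249 -3472/5249 -6 -1 E
final -7 -1 S

n=0: pose=(-6,0,N); sL=5/9, sR=40/61; mL=-55/1098, mR=-415/1098; mL+mR=-235/549 → advance -1; mR−mL=-20/61 → turn -1·90°
n=1: pose=(-6,-1,E); sL=160/181, sR=32/29; mL=-576/5249, mR=-3472/5249; mL+mR=-4048/5249 → advance -1; mR−mL=-16/29 → turn -1·90°
n=2: pose=(-7,-1,S); sL=16/17, sR=80/109; mL=192/1853, mR=-488/1853; mL+mR=-296/1853 → advance -1; mR−mL=-40/109 → turn -1·90°
n=3: pose=(-7,0,W); sL=160/277, sR=160/317; mL=3200/87809, mR=-18960/87809; mL+mR=-15760/87809 → advance -1; mR−mL=-80/317 → turn -1·90°
n=4: pose=(-6,0,N); sL=5/9, sR=40/61; mL=-55/1098, mR=-415/1098; mL+mR=-235/549 → advance -1; mR−mL=-20/61 → turn -1·90°
n=5: pose=(-6,-1,E); sL=160/181, sR=32/29; mL=-576/5249, mR=-3472/5249; mL+mR=-4048/5249 → advance -1; mR−mL=-16/29 → turn -1·90°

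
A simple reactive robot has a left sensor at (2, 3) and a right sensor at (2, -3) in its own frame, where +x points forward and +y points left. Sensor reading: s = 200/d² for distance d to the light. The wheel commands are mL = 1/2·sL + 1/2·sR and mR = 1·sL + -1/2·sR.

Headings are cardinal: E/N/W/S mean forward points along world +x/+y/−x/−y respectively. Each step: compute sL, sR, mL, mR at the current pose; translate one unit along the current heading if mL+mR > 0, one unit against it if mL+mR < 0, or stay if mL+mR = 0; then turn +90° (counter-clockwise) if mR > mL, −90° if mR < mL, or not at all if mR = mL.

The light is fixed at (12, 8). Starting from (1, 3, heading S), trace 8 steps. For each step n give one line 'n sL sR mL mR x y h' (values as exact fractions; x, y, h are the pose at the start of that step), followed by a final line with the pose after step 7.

n=0: pose=(1,3,S); sL=200/113, sR=40/49; mL=7160/5537, mR=7540/5537; mL+mR=300/113 → advance +1; mR−mL=380/5537 → turn +1·90°
n=1: pose=(1,2,E); sL=20/9, sR=100/81; mL=140/81, mR=130/81; mL+mR=10/3 → advance +1; mR−mL=-10/81 → turn -1·90°
n=2: pose=(2,2,S); sL=200/113, sR=200/233; mL=34600/26329, mR=35300/26329; mL+mR=300/113 → advance +1; mR−mL=700/26329 → turn +1·90°
n=3: pose=(2,1,E); sL=5/2, sR=50/41; mL=305/164, mR=155/82; mL+mR=15/4 → advance +1; mR−mL=5/164 → turn +1·90°
n=4: pose=(3,1,N); sL=200/169, sR=200/61; mL=23000/10309, mR=-4700/10309; mL+mR=300/169 → advance +1; mR−mL=-27700/10309 → turn -1·90°
n=5: pose=(3,2,E); sL=100/29, sR=20/13; mL=940/377, mR=1010/377; mL+mR=150/29 → advance +1; mR−mL=70/377 → turn +1·90°
n=6: pose=(4,2,N); sL=200/137, sR=200/41; mL=17800/5617, mR=-5500/5617; mL+mR=300/137 → advance +1; mR−mL=-23300/5617 → turn -1·90°
n=7: pose=(4,3,E); sL=5, sR=2; mL=7/2, mR=4; mL+mR=15/2 → advance +1; mR−mL=1/2 → turn +1·90°

0 200/113 40/49 7160/5537 7540/5537 1 3 S
1 20/9 100/81 140/81 130/81 1 2 E
2 200/113 200/233 34600/26329 35300/26329 2 2 S
3 5/2 50/41 305/164 155/82 2 1 E
4 200/169 200/61 23000/10309 -4700/10309 3 1 N
5 100/29 20/13 940/377 1010/377 3 2 E
6 200/137 200/41 17800/5617 -5500/5617 4 2 N
7 5 2 7/2 4 4 3 E
final 5 3 N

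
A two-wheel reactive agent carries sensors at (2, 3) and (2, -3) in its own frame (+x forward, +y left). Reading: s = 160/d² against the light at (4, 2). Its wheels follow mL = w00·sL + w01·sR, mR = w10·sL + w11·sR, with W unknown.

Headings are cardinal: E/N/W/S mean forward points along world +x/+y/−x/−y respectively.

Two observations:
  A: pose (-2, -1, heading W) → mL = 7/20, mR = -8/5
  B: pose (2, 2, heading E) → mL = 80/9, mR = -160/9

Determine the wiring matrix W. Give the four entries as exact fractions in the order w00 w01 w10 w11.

obs A: pose=(-2,-1,W) → sL=8/5, sR=5/2, mL=7/20, mR=-8/5
obs B: pose=(2,2,E) → sL=160/9, sR=160/9, mL=80/9, mR=-160/9
sensor matrix S = [[8/5, 5/2], [160/9, 160/9]]; det S = -16
solve [mL_A; mL_B] = S·[w00; w01] and [mR_A; mR_B] = S·[w10; w11]:
  w00 = 1, w01 = -1/2, w10 = -1, w11 = 0

1 -1/2 -1 0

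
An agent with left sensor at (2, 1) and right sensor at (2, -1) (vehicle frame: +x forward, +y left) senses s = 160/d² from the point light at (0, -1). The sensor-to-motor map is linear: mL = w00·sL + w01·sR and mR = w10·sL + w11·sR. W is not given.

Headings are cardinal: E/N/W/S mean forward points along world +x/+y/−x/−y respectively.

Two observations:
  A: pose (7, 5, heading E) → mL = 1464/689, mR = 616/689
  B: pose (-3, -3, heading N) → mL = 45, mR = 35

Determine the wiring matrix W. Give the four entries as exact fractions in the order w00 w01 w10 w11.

obs A: pose=(7,5,E) → sL=16/13, sR=80/53, mL=1464/689, mR=616/689
obs B: pose=(-3,-3,N) → sL=10, sR=40, mL=45, mR=35
sensor matrix S = [[16/13, 80/53], [10, 40]]; det S = 23520/689
solve [mL_A; mL_B] = S·[w00; w01] and [mR_A; mR_B] = S·[w10; w11]:
  w00 = 1/2, w01 = 1, w10 = -1/2, w11 = 1

1/2 1 -1/2 1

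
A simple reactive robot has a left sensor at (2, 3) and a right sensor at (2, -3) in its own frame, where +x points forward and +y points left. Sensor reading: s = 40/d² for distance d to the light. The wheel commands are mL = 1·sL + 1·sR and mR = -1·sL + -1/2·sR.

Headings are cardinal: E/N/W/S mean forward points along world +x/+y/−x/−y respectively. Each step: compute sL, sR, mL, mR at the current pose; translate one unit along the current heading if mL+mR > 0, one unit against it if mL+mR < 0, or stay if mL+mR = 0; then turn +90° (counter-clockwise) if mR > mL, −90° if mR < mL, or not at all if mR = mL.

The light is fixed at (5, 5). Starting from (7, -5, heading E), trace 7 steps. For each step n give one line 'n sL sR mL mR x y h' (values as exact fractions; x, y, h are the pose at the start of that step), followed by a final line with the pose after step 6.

0 8/13 8/37 400/481 -348/481 7 -5 E
1 2/9 5/18 1/2 -13/36 8 -5 S
2 40/197 8/13 2096/2561 -1308/2561 8 -6 W
3 20/41 20/53 1880/2173 -1470/2173 7 -6 N
4 8/13 8/37 400/481 -348/481 7 -5 E
5 2/9 5/18 1/2 -13/36 8 -5 S
6 40/197 8/13 2096/2561 -1308/2561 8 -6 W
final 7 -6 N

n=0: pose=(7,-5,E); sL=8/13, sR=8/37; mL=400/481, mR=-348/481; mL+mR=4/37 → advance +1; mR−mL=-748/481 → turn -1·90°
n=1: pose=(8,-5,S); sL=2/9, sR=5/18; mL=1/2, mR=-13/36; mL+mR=5/36 → advance +1; mR−mL=-31/36 → turn -1·90°
n=2: pose=(8,-6,W); sL=40/197, sR=8/13; mL=2096/2561, mR=-1308/2561; mL+mR=4/13 → advance +1; mR−mL=-3404/2561 → turn -1·90°
n=3: pose=(7,-6,N); sL=20/41, sR=20/53; mL=1880/2173, mR=-1470/2173; mL+mR=10/53 → advance +1; mR−mL=-3350/2173 → turn -1·90°
n=4: pose=(7,-5,E); sL=8/13, sR=8/37; mL=400/481, mR=-348/481; mL+mR=4/37 → advance +1; mR−mL=-748/481 → turn -1·90°
n=5: pose=(8,-5,S); sL=2/9, sR=5/18; mL=1/2, mR=-13/36; mL+mR=5/36 → advance +1; mR−mL=-31/36 → turn -1·90°
n=6: pose=(8,-6,W); sL=40/197, sR=8/13; mL=2096/2561, mR=-1308/2561; mL+mR=4/13 → advance +1; mR−mL=-3404/2561 → turn -1·90°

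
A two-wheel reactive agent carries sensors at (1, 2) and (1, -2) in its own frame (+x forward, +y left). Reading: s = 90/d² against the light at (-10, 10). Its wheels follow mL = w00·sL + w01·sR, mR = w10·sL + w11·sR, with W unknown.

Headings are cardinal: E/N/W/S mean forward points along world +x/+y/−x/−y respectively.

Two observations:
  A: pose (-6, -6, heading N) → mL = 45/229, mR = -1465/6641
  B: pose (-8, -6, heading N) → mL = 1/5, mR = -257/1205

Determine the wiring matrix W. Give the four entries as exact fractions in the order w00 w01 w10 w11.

obs A: pose=(-6,-6,N) → sL=90/229, sR=10/29, mL=45/229, mR=-1465/6641
obs B: pose=(-8,-6,N) → sL=2/5, sR=90/241, mL=1/5, mR=-257/1205
sensor matrix S = [[90/229, 10/29], [2/5, 90/241]]; det S = 14144/1600481
solve [mL_A; mL_B] = S·[w00; w01] and [mR_A; mR_B] = S·[w10; w11]:
  w00 = 1/2, w01 = 0, w10 = -1, w11 = 1/2

1/2 0 -1 1/2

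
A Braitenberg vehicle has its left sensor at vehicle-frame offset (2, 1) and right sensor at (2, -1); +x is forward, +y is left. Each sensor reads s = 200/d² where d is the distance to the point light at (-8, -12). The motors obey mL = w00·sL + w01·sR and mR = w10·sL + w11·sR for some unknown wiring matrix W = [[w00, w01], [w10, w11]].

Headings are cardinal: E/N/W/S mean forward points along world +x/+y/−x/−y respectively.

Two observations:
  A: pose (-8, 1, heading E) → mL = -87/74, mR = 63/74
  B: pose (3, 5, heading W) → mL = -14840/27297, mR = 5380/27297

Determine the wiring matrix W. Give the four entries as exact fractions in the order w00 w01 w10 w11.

-1/2 -1/2 -1/2 1

obs A: pose=(-8,1,E) → sL=1, sR=50/37, mL=-87/74, mR=63/74
obs B: pose=(3,5,W) → sL=200/337, sR=40/81, mL=-14840/27297, mR=5380/27297
sensor matrix S = [[1, 50/37], [200/337, 40/81]]; det S = -311240/1009989
solve [mL_A; mL_B] = S·[w00; w01] and [mR_A; mR_B] = S·[w10; w11]:
  w00 = -1/2, w01 = -1/2, w10 = -1/2, w11 = 1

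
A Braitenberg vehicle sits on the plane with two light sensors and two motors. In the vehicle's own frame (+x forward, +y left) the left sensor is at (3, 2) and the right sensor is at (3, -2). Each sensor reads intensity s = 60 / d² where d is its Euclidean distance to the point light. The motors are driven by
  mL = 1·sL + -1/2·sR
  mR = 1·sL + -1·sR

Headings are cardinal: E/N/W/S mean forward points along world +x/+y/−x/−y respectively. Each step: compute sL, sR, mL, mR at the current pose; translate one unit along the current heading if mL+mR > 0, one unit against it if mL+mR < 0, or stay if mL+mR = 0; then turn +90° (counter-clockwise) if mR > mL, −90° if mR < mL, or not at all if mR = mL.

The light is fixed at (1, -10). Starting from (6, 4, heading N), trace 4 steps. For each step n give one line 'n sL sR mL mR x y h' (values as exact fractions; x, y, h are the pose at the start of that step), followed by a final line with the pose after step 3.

n=0: pose=(6,4,N); sL=30/149, sR=30/169; mL=2835/25181, mR=600/25181; mL+mR=3435/25181 → advance +1; mR−mL=-15/169 → turn -1·90°
n=1: pose=(6,5,E); sL=60/353, sR=60/233; mL=3390/82249, mR=-7200/82249; mL+mR=-3810/82249 → advance -1; mR−mL=-30/233 → turn -1·90°
n=2: pose=(5,5,S); sL=1/3, sR=15/37; mL=29/222, mR=-8/111; mL+mR=13/222 → advance +1; mR−mL=-15/74 → turn -1·90°
n=3: pose=(5,4,W); sL=12/29, sR=60/257; mL=2214/7453, mR=1344/7453; mL+mR=3558/7453 → advance +1; mR−mL=-30/257 → turn -1·90°

0 30/149 30/169 2835/25181 600/25181 6 4 N
1 60/353 60/233 3390/82249 -7200/82249 6 5 E
2 1/3 15/37 29/222 -8/111 5 5 S
3 12/29 60/257 2214/7453 1344/7453 5 4 W
final 4 4 N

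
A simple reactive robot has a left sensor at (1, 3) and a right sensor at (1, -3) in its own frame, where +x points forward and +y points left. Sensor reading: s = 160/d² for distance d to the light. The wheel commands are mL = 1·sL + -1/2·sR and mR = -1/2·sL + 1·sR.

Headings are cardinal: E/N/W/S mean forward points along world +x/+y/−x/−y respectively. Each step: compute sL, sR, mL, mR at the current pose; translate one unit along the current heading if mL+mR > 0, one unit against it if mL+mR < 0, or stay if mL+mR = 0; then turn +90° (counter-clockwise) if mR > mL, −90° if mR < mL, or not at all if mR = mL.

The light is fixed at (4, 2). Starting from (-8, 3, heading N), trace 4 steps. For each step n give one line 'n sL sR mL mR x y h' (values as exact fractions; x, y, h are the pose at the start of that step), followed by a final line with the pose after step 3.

0 160/229 32/17 -944/3893 5968/3893 -8 3 N
1 16/17 80/97 872/1649 584/1649 -8 4 W
2 32/53 160/109 -752/5777 6736/5777 -9 4 N
3 40/49 20/29 670/1421 400/1421 -9 5 W
final -10 5 N

n=0: pose=(-8,3,N); sL=160/229, sR=32/17; mL=-944/3893, mR=5968/3893; mL+mR=5024/3893 → advance +1; mR−mL=6912/3893 → turn +1·90°
n=1: pose=(-8,4,W); sL=16/17, sR=80/97; mL=872/1649, mR=584/1649; mL+mR=1456/1649 → advance +1; mR−mL=-288/1649 → turn -1·90°
n=2: pose=(-9,4,N); sL=32/53, sR=160/109; mL=-752/5777, mR=6736/5777; mL+mR=5984/5777 → advance +1; mR−mL=7488/5777 → turn +1·90°
n=3: pose=(-9,5,W); sL=40/49, sR=20/29; mL=670/1421, mR=400/1421; mL+mR=1070/1421 → advance +1; mR−mL=-270/1421 → turn -1·90°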